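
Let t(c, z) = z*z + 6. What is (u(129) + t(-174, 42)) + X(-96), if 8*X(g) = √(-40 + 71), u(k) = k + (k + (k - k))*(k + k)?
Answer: 35181 + √31/8 ≈ 35182.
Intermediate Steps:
t(c, z) = 6 + z² (t(c, z) = z² + 6 = 6 + z²)
u(k) = k + 2*k² (u(k) = k + (k + 0)*(2*k) = k + k*(2*k) = k + 2*k²)
X(g) = √31/8 (X(g) = √(-40 + 71)/8 = √31/8)
(u(129) + t(-174, 42)) + X(-96) = (129*(1 + 2*129) + (6 + 42²)) + √31/8 = (129*(1 + 258) + (6 + 1764)) + √31/8 = (129*259 + 1770) + √31/8 = (33411 + 1770) + √31/8 = 35181 + √31/8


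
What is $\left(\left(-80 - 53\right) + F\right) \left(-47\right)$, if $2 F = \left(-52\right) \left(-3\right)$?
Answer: $2585$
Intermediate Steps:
$F = 78$ ($F = \frac{\left(-52\right) \left(-3\right)}{2} = \frac{1}{2} \cdot 156 = 78$)
$\left(\left(-80 - 53\right) + F\right) \left(-47\right) = \left(\left(-80 - 53\right) + 78\right) \left(-47\right) = \left(-133 + 78\right) \left(-47\right) = \left(-55\right) \left(-47\right) = 2585$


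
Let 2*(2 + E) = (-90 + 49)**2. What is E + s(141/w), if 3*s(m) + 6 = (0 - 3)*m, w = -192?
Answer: 53583/64 ≈ 837.23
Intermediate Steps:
E = 1677/2 (E = -2 + (-90 + 49)**2/2 = -2 + (1/2)*(-41)**2 = -2 + (1/2)*1681 = -2 + 1681/2 = 1677/2 ≈ 838.50)
s(m) = -2 - m (s(m) = -2 + ((0 - 3)*m)/3 = -2 + (-3*m)/3 = -2 - m)
E + s(141/w) = 1677/2 + (-2 - 141/(-192)) = 1677/2 + (-2 - 141*(-1)/192) = 1677/2 + (-2 - 1*(-47/64)) = 1677/2 + (-2 + 47/64) = 1677/2 - 81/64 = 53583/64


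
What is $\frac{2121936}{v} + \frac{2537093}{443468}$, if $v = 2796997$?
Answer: $\frac{8037252223769}{1240378665596} \approx 6.4797$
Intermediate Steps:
$\frac{2121936}{v} + \frac{2537093}{443468} = \frac{2121936}{2796997} + \frac{2537093}{443468} = \frac{8037252223769}{1240378665596}$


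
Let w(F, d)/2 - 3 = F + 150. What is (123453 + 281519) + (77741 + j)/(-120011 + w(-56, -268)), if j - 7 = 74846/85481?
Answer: 4147747751478010/10242076977 ≈ 4.0497e+5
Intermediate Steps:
w(F, d) = 306 + 2*F (w(F, d) = 6 + 2*(F + 150) = 6 + 2*(150 + F) = 6 + (300 + 2*F) = 306 + 2*F)
j = 673213/85481 (j = 7 + 74846/85481 = 673213/85481 ≈ 7.8756)
(123453 + 281519) + (77741 + j)/(-120011 + w(-56, -268)) = (123453 + 281519) + (77741 + 673213/85481)/(-120011 + (306 + 2*(-56))) = 404972 + 6646051634/(85481*(-120011 + (306 - 112))) = 404972 + 6646051634/(85481*(-120011 + 194)) = 404972 + (6646051634/85481)/(-119817) = 404972 + (6646051634/85481)*(-1/119817) = 404972 - 6646051634/10242076977 = 4147747751478010/10242076977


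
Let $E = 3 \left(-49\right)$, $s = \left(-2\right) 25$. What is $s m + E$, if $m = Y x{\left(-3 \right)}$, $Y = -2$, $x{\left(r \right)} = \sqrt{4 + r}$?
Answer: $-47$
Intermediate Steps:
$s = -50$
$E = -147$
$m = -2$ ($m = - 2 \sqrt{4 - 3} = - 2 \sqrt{1} = \left(-2\right) 1 = -2$)
$s m + E = \left(-50\right) \left(-2\right) - 147 = 100 - 147 = -47$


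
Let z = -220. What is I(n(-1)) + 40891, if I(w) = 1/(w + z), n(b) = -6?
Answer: 9241365/226 ≈ 40891.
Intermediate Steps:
I(w) = 1/(-220 + w) (I(w) = 1/(w - 220) = 1/(-220 + w))
I(n(-1)) + 40891 = 1/(-220 - 6) + 40891 = 1/(-226) + 40891 = -1/226 + 40891 = 9241365/226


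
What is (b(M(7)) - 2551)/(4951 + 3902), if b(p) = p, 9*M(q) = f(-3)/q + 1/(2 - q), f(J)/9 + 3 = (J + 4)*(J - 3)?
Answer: -803977/2788695 ≈ -0.28830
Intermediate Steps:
f(J) = -27 + 9*(-3 + J)*(4 + J) (f(J) = -27 + 9*((J + 4)*(J - 3)) = -27 + 9*((4 + J)*(-3 + J)) = -27 + 9*((-3 + J)*(4 + J)) = -27 + 9*(-3 + J)*(4 + J))
M(q) = -9/q + 1/(9*(2 - q)) (M(q) = ((-135 + 9*(-3) + 9*(-3)**2)/q + 1/(2 - q))/9 = ((-135 - 27 + 9*9)/q + 1/(2 - q))/9 = ((-135 - 27 + 81)/q + 1/(2 - q))/9 = (-81/q + 1/(2 - q))/9 = (1/(2 - q) - 81/q)/9 = -9/q + 1/(9*(2 - q)))
(b(M(7)) - 2551)/(4951 + 3902) = ((2/9)*(81 - 41*7)/(7*(-2 + 7)) - 2551)/(4951 + 3902) = ((2/9)*(1/7)*(81 - 287)/5 - 2551)/8853 = ((2/9)*(1/7)*(1/5)*(-206) - 2551)*(1/8853) = (-412/315 - 2551)*(1/8853) = -803977/315*1/8853 = -803977/2788695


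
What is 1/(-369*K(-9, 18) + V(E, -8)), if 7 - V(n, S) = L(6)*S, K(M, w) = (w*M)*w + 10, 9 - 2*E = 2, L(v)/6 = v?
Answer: 1/1072609 ≈ 9.3231e-7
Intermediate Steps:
L(v) = 6*v
E = 7/2 (E = 9/2 - ½*2 = 9/2 - 1 = 7/2 ≈ 3.5000)
K(M, w) = 10 + M*w² (K(M, w) = (M*w)*w + 10 = M*w² + 10 = 10 + M*w²)
V(n, S) = 7 - 36*S (V(n, S) = 7 - 6*6*S = 7 - 36*S)
1/(-369*K(-9, 18) + V(E, -8)) = 1/(-369*(10 - 9*18²) + (7 - 36*(-8))) = 1/(-369*(10 - 9*324) + (7 + 288)) = 1/(-369*(10 - 2916) + 295) = 1/(-369*(-2906) + 295) = 1/(1072314 + 295) = 1/1072609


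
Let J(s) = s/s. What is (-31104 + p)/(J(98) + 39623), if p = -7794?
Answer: -6483/6604 ≈ -0.98168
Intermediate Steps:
J(s) = 1
(-31104 + p)/(J(98) + 39623) = (-31104 - 7794)/(1 + 39623) = -38898/39624 = -38898*1/39624 = -6483/6604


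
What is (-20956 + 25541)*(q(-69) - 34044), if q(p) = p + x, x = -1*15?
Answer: -156476880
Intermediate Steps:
x = -15
q(p) = -15 + p (q(p) = p - 15 = -15 + p)
(-20956 + 25541)*(q(-69) - 34044) = (-20956 + 25541)*((-15 - 69) - 34044) = 4585*(-84 - 34044) = 4585*(-34128) = -156476880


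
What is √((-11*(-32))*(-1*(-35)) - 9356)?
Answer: 2*√741 ≈ 54.443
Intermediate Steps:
√((-11*(-32))*(-1*(-35)) - 9356) = √(352*35 - 9356) = √(12320 - 9356) = √2964 = 2*√741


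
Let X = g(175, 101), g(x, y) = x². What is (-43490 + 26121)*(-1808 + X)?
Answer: -500522473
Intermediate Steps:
X = 30625 (X = 175² = 30625)
(-43490 + 26121)*(-1808 + X) = (-43490 + 26121)*(-1808 + 30625) = -17369*28817 = -500522473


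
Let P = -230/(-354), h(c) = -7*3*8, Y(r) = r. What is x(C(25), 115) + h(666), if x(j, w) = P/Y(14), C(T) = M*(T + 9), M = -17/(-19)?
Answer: -416189/2478 ≈ -167.95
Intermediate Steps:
M = 17/19 (M = -17*(-1/19) = 17/19 ≈ 0.89474)
h(c) = -168 (h(c) = -21*8 = -168)
P = 115/177 (P = -230*(-1/354) = 115/177 ≈ 0.64972)
C(T) = 153/19 + 17*T/19 (C(T) = 17*(T + 9)/19 = 17*(9 + T)/19 = 153/19 + 17*T/19)
x(j, w) = 115/2478 (x(j, w) = (115/177)/14 = (115/177)*(1/14) = 115/2478)
x(C(25), 115) + h(666) = 115/2478 - 168 = -416189/2478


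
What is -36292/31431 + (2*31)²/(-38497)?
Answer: -1517953888/1209999207 ≈ -1.2545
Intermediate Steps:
-36292/31431 + (2*31)²/(-38497) = -36292*1/31431 + 62²*(-1/38497) = -36292/31431 + 3844*(-1/38497) = -36292/31431 - 3844/38497 = -1517953888/1209999207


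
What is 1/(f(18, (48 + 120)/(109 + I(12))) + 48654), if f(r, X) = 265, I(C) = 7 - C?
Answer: 1/48919 ≈ 2.0442e-5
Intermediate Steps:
1/(f(18, (48 + 120)/(109 + I(12))) + 48654) = 1/(265 + 48654) = 1/48919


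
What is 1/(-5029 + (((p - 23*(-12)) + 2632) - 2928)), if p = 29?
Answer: -1/5020 ≈ -0.00019920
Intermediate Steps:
1/(-5029 + (((p - 23*(-12)) + 2632) - 2928)) = 1/(-5029 + (((29 - 23*(-12)) + 2632) - 2928)) = 1/(-5029 + (((29 + 276) + 2632) - 2928)) = 1/(-5029 + ((305 + 2632) - 2928)) = 1/(-5029 + (2937 - 2928)) = 1/(-5029 + 9) = 1/(-5020) = -1/5020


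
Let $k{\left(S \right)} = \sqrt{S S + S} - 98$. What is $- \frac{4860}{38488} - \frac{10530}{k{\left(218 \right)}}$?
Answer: $- \frac{4987832175}{183481918} - \frac{5265 \sqrt{47742}}{19069} \approx -87.513$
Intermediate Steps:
$k{\left(S \right)} = -98 + \sqrt{S + S^{2}}$ ($k{\left(S \right)} = \sqrt{S^{2} + S} - 98 = \sqrt{S + S^{2}} - 98 = -98 + \sqrt{S + S^{2}}$)
$- \frac{4860}{38488} - \frac{10530}{k{\left(218 \right)}} = - \frac{4860}{38488} - \frac{10530}{-98 + \sqrt{218 \left(1 + 218\right)}} = \left(-4860\right) \frac{1}{38488} - \frac{10530}{-98 + \sqrt{218 \cdot 219}} = - \frac{1215}{9622} - \frac{10530}{-98 + \sqrt{47742}}$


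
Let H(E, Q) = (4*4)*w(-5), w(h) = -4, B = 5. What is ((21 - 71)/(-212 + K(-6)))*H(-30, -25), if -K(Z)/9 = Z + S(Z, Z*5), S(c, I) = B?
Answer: -3200/203 ≈ -15.764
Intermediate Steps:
S(c, I) = 5
K(Z) = -45 - 9*Z (K(Z) = -9*(Z + 5) = -9*(5 + Z) = -45 - 9*Z)
H(E, Q) = -64 (H(E, Q) = (4*4)*(-4) = 16*(-4) = -64)
((21 - 71)/(-212 + K(-6)))*H(-30, -25) = ((21 - 71)/(-212 + (-45 - 9*(-6))))*(-64) = -50/(-212 + (-45 + 54))*(-64) = -50/(-212 + 9)*(-64) = -50/(-203)*(-64) = -50*(-1/203)*(-64) = (50/203)*(-64) = -3200/203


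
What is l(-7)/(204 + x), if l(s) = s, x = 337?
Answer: -7/541 ≈ -0.012939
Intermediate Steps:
l(-7)/(204 + x) = -7/(204 + 337) = -7/541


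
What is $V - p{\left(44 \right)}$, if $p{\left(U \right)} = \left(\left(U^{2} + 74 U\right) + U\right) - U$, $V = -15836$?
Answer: $-21028$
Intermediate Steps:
$p{\left(U \right)} = U^{2} + 74 U$ ($p{\left(U \right)} = \left(U^{2} + 75 U\right) - U = U^{2} + 74 U$)
$V - p{\left(44 \right)} = -15836 - 44 \left(74 + 44\right) = -15836 - 44 \cdot 118 = -15836 - 5192 = -21028$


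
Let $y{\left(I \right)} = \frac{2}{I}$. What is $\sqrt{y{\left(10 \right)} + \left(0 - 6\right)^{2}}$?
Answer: $\frac{\sqrt{905}}{5} \approx 6.0166$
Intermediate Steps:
$\sqrt{y{\left(10 \right)} + \left(0 - 6\right)^{2}} = \sqrt{\frac{2}{10} + \left(0 - 6\right)^{2}} = \sqrt{2 \cdot \frac{1}{10} + \left(-6\right)^{2}} = \sqrt{\frac{1}{5} + 36} = \sqrt{\frac{181}{5}} = \frac{\sqrt{905}}{5}$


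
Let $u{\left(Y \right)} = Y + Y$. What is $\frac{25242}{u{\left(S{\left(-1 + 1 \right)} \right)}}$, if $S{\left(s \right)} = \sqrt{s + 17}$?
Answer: $\frac{12621 \sqrt{17}}{17} \approx 3061.0$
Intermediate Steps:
$S{\left(s \right)} = \sqrt{17 + s}$
$u{\left(Y \right)} = 2 Y$
$\frac{25242}{u{\left(S{\left(-1 + 1 \right)} \right)}} = \frac{25242}{2 \sqrt{17 + \left(-1 + 1\right)}} = \frac{25242}{2 \sqrt{17 + 0}} = \frac{25242}{2 \sqrt{17}} = 25242 \frac{\sqrt{17}}{34} = \frac{12621 \sqrt{17}}{17}$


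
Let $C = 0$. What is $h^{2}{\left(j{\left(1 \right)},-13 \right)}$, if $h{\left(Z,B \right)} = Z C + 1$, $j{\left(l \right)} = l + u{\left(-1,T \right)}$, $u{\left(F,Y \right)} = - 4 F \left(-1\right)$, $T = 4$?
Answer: $1$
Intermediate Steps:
$u{\left(F,Y \right)} = 4 F$
$j{\left(l \right)} = -4 + l$ ($j{\left(l \right)} = l + 4 \left(-1\right) = l - 4 = -4 + l$)
$h{\left(Z,B \right)} = 1$ ($h{\left(Z,B \right)} = Z 0 + 1 = 0 + 1 = 1$)
$h^{2}{\left(j{\left(1 \right)},-13 \right)} = 1^{2} = 1$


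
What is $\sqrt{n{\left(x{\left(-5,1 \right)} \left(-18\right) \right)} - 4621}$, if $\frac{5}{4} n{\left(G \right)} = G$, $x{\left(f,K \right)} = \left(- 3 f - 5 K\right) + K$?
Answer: $\frac{i \sqrt{119485}}{5} \approx 69.133 i$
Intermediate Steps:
$x{\left(f,K \right)} = - 4 K - 3 f$ ($x{\left(f,K \right)} = \left(- 5 K - 3 f\right) + K = - 4 K - 3 f$)
$n{\left(G \right)} = \frac{4 G}{5}$
$\sqrt{n{\left(x{\left(-5,1 \right)} \left(-18\right) \right)} - 4621} = \sqrt{\frac{4 \left(\left(-4\right) 1 - -15\right) \left(-18\right)}{5} - 4621} = \sqrt{\frac{4 \left(-4 + 15\right) \left(-18\right)}{5} - 4621} = \sqrt{\frac{4 \cdot 11 \left(-18\right)}{5} - 4621} = \sqrt{\frac{4}{5} \left(-198\right) - 4621} = \sqrt{- \frac{792}{5} - 4621} = \sqrt{- \frac{23897}{5}} = \frac{i \sqrt{119485}}{5}$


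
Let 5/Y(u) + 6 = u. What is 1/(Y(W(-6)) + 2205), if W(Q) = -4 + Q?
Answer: 16/35275 ≈ 0.00045358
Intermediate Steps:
Y(u) = 5/(-6 + u)
1/(Y(W(-6)) + 2205) = 1/(5/(-6 + (-4 - 6)) + 2205) = 1/(5/(-6 - 10) + 2205) = 1/(5/(-16) + 2205) = 1/(5*(-1/16) + 2205) = 1/(-5/16 + 2205) = 1/(35275/16) = 16/35275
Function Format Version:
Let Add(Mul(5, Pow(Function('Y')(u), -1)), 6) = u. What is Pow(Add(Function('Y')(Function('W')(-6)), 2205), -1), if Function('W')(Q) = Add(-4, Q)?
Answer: Rational(16, 35275) ≈ 0.00045358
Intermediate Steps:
Function('Y')(u) = Mul(5, Pow(Add(-6, u), -1))
Pow(Add(Function('Y')(Function('W')(-6)), 2205), -1) = Pow(Add(Mul(5, Pow(Add(-6, Add(-4, -6)), -1)), 2205), -1) = Pow(Add(Mul(5, Pow(Add(-6, -10), -1)), 2205), -1) = Pow(Add(Mul(5, Pow(-16, -1)), 2205), -1) = Pow(Add(Mul(5, Rational(-1, 16)), 2205), -1) = Pow(Add(Rational(-5, 16), 2205), -1) = Pow(Rational(35275, 16), -1) = Rational(16, 35275)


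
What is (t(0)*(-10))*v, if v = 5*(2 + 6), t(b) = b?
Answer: 0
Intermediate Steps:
v = 40 (v = 5*8 = 40)
(t(0)*(-10))*v = (0*(-10))*40 = 0*40 = 0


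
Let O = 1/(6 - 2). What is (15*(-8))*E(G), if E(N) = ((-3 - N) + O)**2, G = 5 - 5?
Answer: -1815/2 ≈ -907.50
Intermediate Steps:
O = 1/4 ≈ 0.25000
G = 0
E(N) = (-11/4 - N)**2 (E(N) = ((-3 - N) + 1/4)**2 = (-11/4 - N)**2)
(15*(-8))*E(G) = (15*(-8))*((11 + 4*0)**2/16) = -15*(11 + 0)**2/2 = -15*11**2/2 = -15*121/2 = -120*121/16 = -1815/2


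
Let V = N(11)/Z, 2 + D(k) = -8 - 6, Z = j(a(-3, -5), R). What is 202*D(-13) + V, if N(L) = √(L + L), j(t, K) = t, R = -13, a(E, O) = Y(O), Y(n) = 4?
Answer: -3232 + √22/4 ≈ -3230.8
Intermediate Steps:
a(E, O) = 4
Z = 4
N(L) = √2*√L (N(L) = √(2*L) = √2*√L)
D(k) = -16 (D(k) = -2 + (-8 - 6) = -2 - 14 = -16)
V = √22/4 (V = (√2*√11)/4 = √22*(¼) = √22/4 ≈ 1.1726)
202*D(-13) + V = 202*(-16) + √22/4 = -3232 + √22/4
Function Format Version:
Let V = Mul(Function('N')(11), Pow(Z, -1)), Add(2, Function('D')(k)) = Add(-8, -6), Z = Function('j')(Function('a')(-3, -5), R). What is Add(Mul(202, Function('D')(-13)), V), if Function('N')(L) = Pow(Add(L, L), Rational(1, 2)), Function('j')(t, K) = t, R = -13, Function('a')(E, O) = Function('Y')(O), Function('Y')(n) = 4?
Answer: Add(-3232, Mul(Rational(1, 4), Pow(22, Rational(1, 2)))) ≈ -3230.8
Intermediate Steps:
Function('a')(E, O) = 4
Z = 4
Function('N')(L) = Mul(Pow(2, Rational(1, 2)), Pow(L, Rational(1, 2))) (Function('N')(L) = Pow(Mul(2, L), Rational(1, 2)) = Mul(Pow(2, Rational(1, 2)), Pow(L, Rational(1, 2))))
Function('D')(k) = -16 (Function('D')(k) = Add(-2, Add(-8, -6)) = Add(-2, -14) = -16)
V = Mul(Rational(1, 4), Pow(22, Rational(1, 2))) (V = Mul(Mul(Pow(2, Rational(1, 2)), Pow(11, Rational(1, 2))), Pow(4, -1)) = Mul(Pow(22, Rational(1, 2)), Rational(1, 4)) = Mul(Rational(1, 4), Pow(22, Rational(1, 2))) ≈ 1.1726)
Add(Mul(202, Function('D')(-13)), V) = Add(Mul(202, -16), Mul(Rational(1, 4), Pow(22, Rational(1, 2)))) = Add(-3232, Mul(Rational(1, 4), Pow(22, Rational(1, 2))))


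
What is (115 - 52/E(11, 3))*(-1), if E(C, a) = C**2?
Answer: -13863/121 ≈ -114.57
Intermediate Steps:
(115 - 52/E(11, 3))*(-1) = (115 - 52/(11**2))*(-1) = (115 - 52/121)*(-1) = (13863/121)*(-1) = -13863/121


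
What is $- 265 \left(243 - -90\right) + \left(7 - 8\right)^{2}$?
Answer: $-88244$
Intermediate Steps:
$- 265 \left(243 - -90\right) + \left(7 - 8\right)^{2} = - 265 \left(243 + 90\right) + \left(-1\right)^{2} = \left(-265\right) 333 + 1 = -88245 + 1 = -88244$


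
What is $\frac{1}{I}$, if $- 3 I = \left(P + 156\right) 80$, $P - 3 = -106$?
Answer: $- \frac{3}{4240} \approx -0.00070755$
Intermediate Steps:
$P = -103$ ($P = 3 - 106 = -103$)
$I = - \frac{4240}{3}$ ($I = - \frac{\left(-103 + 156\right) 80}{3} = - \frac{53 \cdot 80}{3} = \left(- \frac{1}{3}\right) 4240 = - \frac{4240}{3} \approx -1413.3$)
$\frac{1}{I} = \frac{1}{- \frac{4240}{3}} = - \frac{3}{4240}$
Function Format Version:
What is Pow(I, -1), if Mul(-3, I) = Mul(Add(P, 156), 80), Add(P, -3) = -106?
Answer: Rational(-3, 4240) ≈ -0.00070755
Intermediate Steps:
P = -103 (P = Add(3, -106) = -103)
I = Rational(-4240, 3) (I = Mul(Rational(-1, 3), Mul(Add(-103, 156), 80)) = Mul(Rational(-1, 3), Mul(53, 80)) = Mul(Rational(-1, 3), 4240) = Rational(-4240, 3) ≈ -1413.3)
Pow(I, -1) = Pow(Rational(-4240, 3), -1) = Rational(-3, 4240)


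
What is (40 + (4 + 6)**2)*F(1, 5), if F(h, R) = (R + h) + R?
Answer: 1540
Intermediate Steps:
F(h, R) = h + 2*R
(40 + (4 + 6)**2)*F(1, 5) = (40 + (4 + 6)**2)*(1 + 2*5) = (40 + 10**2)*(1 + 10) = (40 + 100)*11 = 140*11 = 1540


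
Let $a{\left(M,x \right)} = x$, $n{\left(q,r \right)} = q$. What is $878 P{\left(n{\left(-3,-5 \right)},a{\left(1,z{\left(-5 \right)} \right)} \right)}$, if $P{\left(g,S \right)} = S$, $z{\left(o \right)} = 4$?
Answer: $3512$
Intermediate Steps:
$878 P{\left(n{\left(-3,-5 \right)},a{\left(1,z{\left(-5 \right)} \right)} \right)} = 878 \cdot 4 = 3512$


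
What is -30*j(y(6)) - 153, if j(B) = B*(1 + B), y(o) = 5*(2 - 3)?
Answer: -753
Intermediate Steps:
y(o) = -5 (y(o) = 5*(-1) = -5)
-30*j(y(6)) - 153 = -(-150)*(1 - 5) - 153 = -(-150)*(-4) - 153 = -30*20 - 153 = -600 - 153 = -753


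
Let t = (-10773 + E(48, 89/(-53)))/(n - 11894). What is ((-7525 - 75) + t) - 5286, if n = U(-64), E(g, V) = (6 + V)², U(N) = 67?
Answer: -428069037182/33222043 ≈ -12885.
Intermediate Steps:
n = 67
t = 30208916/33222043 (t = (-10773 + (6 + 89/(-53))²)/(67 - 11894) = (-10773 + (6 + 89*(-1/53))²)/(-11827) = (-10773 + (6 - 89/53)²)*(-1/11827) = (-10773 + (229/53)²)*(-1/11827) = (-10773 + 52441/2809)*(-1/11827) = -30208916/2809*(-1/11827) = 30208916/33222043 ≈ 0.90930)
((-7525 - 75) + t) - 5286 = ((-7525 - 75) + 30208916/33222043) - 5286 = (-7600 + 30208916/33222043) - 5286 = -252457317884/33222043 - 5286 = -428069037182/33222043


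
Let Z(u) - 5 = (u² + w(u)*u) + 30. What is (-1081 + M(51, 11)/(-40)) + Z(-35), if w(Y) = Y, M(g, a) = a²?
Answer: 56039/40 ≈ 1401.0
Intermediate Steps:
Z(u) = 35 + 2*u² (Z(u) = 5 + ((u² + u*u) + 30) = 5 + ((u² + u²) + 30) = 5 + (2*u² + 30) = 5 + (30 + 2*u²) = 35 + 2*u²)
(-1081 + M(51, 11)/(-40)) + Z(-35) = (-1081 + 11²/(-40)) + (35 + 2*(-35)²) = (-1081 + 121*(-1/40)) + (35 + 2*1225) = (-1081 - 121/40) + (35 + 2450) = -43361/40 + 2485 = 56039/40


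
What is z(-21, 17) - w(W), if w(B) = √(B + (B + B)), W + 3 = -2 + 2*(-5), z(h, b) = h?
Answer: -21 - 3*I*√5 ≈ -21.0 - 6.7082*I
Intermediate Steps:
W = -15 (W = -3 + (-2 + 2*(-5)) = -3 + (-2 - 10) = -3 - 12 = -15)
w(B) = √3*√B (w(B) = √(B + 2*B) = √(3*B) = √3*√B)
z(-21, 17) - w(W) = -21 - √3*√(-15) = -21 - √3*I*√15 = -21 - 3*I*√5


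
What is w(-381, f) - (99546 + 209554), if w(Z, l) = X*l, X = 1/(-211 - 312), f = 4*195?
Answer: -161660080/523 ≈ -3.0910e+5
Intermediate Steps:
f = 780
X = -1/523 (X = 1/(-523) = -1/523 ≈ -0.0019120)
w(Z, l) = -l/523
w(-381, f) - (99546 + 209554) = -1/523*780 - (99546 + 209554) = -780/523 - 1*309100 = -780/523 - 309100 = -161660080/523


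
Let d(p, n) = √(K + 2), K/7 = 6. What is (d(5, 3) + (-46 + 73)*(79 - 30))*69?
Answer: 91287 + 138*√11 ≈ 91745.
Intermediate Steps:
K = 42 (K = 7*6 = 42)
d(p, n) = 2*√11 (d(p, n) = √(42 + 2) = √44 = 2*√11)
(d(5, 3) + (-46 + 73)*(79 - 30))*69 = (2*√11 + (-46 + 73)*(79 - 30))*69 = (2*√11 + 27*49)*69 = (2*√11 + 1323)*69 = (1323 + 2*√11)*69 = 91287 + 138*√11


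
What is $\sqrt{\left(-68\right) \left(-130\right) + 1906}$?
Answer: $3 \sqrt{1194} \approx 103.66$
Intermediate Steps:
$\sqrt{\left(-68\right) \left(-130\right) + 1906} = \sqrt{8840 + 1906} = \sqrt{10746} = 3 \sqrt{1194}$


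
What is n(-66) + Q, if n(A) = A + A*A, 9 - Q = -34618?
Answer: 38917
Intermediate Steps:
Q = 34627 (Q = 9 - 1*(-34618) = 9 + 34618 = 34627)
n(A) = A + A²
n(-66) + Q = -66*(1 - 66) + 34627 = -66*(-65) + 34627 = 4290 + 34627 = 38917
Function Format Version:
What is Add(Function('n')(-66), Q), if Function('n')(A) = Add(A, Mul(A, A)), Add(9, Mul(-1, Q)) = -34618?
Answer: 38917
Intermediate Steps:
Q = 34627 (Q = Add(9, Mul(-1, -34618)) = Add(9, 34618) = 34627)
Function('n')(A) = Add(A, Pow(A, 2))
Add(Function('n')(-66), Q) = Add(Mul(-66, Add(1, -66)), 34627) = Add(Mul(-66, -65), 34627) = Add(4290, 34627) = 38917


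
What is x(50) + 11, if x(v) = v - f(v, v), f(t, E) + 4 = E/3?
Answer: 145/3 ≈ 48.333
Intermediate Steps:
f(t, E) = -4 + E/3
x(v) = 4 + 2*v/3 (x(v) = v - (-4 + v/3) = v + (4 - v/3) = 4 + 2*v/3)
x(50) + 11 = (4 + (2/3)*50) + 11 = (4 + 100/3) + 11 = 112/3 + 11 = 145/3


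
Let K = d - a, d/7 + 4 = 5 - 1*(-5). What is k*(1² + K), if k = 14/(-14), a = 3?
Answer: -40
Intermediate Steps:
d = 42 (d = -28 + 7*(5 - 1*(-5)) = -28 + 7*(5 + 5) = -28 + 7*10 = -28 + 70 = 42)
k = -1 (k = 14*(-1/14) = -1)
K = 39 (K = 42 - 1*3 = 42 - 3 = 39)
k*(1² + K) = -(1² + 39) = -(1 + 39) = -1*40 = -40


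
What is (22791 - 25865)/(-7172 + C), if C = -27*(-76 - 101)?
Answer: 3074/2393 ≈ 1.2846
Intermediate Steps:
C = 4779 (C = -27*(-177) = 4779)
(22791 - 25865)/(-7172 + C) = (22791 - 25865)/(-7172 + 4779) = -3074/(-2393) = -3074*(-1/2393) = 3074/2393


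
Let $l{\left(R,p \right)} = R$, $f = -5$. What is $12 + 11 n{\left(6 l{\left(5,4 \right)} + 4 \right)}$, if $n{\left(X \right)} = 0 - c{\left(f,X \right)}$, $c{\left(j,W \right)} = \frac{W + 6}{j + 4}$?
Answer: $452$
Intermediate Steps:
$c{\left(j,W \right)} = \frac{6 + W}{4 + j}$
$n{\left(X \right)} = 6 + X$ ($n{\left(X \right)} = 0 - \frac{6 + X}{4 - 5} = 0 - \frac{6 + X}{-1} = 0 - - (6 + X) = 0 - \left(-6 - X\right) = 0 + \left(6 + X\right) = 6 + X$)
$12 + 11 n{\left(6 l{\left(5,4 \right)} + 4 \right)} = 12 + 11 \left(6 + \left(6 \cdot 5 + 4\right)\right) = 12 + 11 \left(6 + \left(30 + 4\right)\right) = 12 + 11 \left(6 + 34\right) = 12 + 11 \cdot 40 = 12 + 440 = 452$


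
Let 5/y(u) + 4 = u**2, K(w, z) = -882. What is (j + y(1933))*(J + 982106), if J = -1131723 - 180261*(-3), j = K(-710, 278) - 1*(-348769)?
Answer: 101693346208339040/747297 ≈ 1.3608e+11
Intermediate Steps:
j = 347887 (j = -882 - 1*(-348769) = -882 + 348769 = 347887)
y(u) = 5/(-4 + u**2)
J = -590940 (J = -1131723 - 1*(-540783) = -1131723 + 540783 = -590940)
(j + y(1933))*(J + 982106) = (347887 + 5/(-4 + 1933**2))*(-590940 + 982106) = (347887 + 5/(-4 + 3736489))*391166 = (347887 + 5/3736485)*391166 = (347887 + 5*(1/3736485))*391166 = (347887 + 1/747297)*391166 = (259974911440/747297)*391166 = 101693346208339040/747297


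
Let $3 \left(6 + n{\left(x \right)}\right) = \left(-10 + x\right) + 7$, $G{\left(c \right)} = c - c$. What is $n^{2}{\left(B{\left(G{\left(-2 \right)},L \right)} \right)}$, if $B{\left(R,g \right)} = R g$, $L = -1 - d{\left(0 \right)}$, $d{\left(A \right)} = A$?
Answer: $49$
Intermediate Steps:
$G{\left(c \right)} = 0$
$L = -1$ ($L = -1 - 0 = -1 + 0 = -1$)
$n{\left(x \right)} = -7 + \frac{x}{3}$ ($n{\left(x \right)} = -6 + \frac{\left(-10 + x\right) + 7}{3} = -6 + \frac{-3 + x}{3} = -6 + \left(-1 + \frac{x}{3}\right) = -7 + \frac{x}{3}$)
$n^{2}{\left(B{\left(G{\left(-2 \right)},L \right)} \right)} = \left(-7 + \frac{0 \left(-1\right)}{3}\right)^{2} = \left(-7 + \frac{1}{3} \cdot 0\right)^{2} = \left(-7 + 0\right)^{2} = \left(-7\right)^{2} = 49$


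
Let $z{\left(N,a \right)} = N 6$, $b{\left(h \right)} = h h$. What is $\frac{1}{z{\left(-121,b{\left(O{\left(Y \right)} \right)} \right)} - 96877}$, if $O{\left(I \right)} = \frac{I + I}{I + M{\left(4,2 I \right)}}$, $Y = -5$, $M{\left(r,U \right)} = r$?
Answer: $- \frac{1}{97603} \approx -1.0246 \cdot 10^{-5}$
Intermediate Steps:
$O{\left(I \right)} = \frac{2 I}{4 + I}$ ($O{\left(I \right)} = \frac{I + I}{I + 4} = \frac{2 I}{4 + I}$)
$b{\left(h \right)} = h^{2}$
$z{\left(N,a \right)} = 6 N$
$\frac{1}{z{\left(-121,b{\left(O{\left(Y \right)} \right)} \right)} - 96877} = \frac{1}{6 \left(-121\right) - 96877} = \frac{1}{-726 - 96877} = \frac{1}{-97603} = - \frac{1}{97603}$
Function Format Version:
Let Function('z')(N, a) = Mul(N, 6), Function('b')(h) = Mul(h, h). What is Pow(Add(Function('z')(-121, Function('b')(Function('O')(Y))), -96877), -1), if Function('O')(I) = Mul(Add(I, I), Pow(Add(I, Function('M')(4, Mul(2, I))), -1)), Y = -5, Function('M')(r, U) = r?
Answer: Rational(-1, 97603) ≈ -1.0246e-5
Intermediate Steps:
Function('O')(I) = Mul(2, I, Pow(Add(4, I), -1)) (Function('O')(I) = Mul(Add(I, I), Pow(Add(I, 4), -1)) = Mul(Mul(2, I), Pow(Add(4, I), -1)) = Mul(2, I, Pow(Add(4, I), -1)))
Function('b')(h) = Pow(h, 2)
Function('z')(N, a) = Mul(6, N)
Pow(Add(Function('z')(-121, Function('b')(Function('O')(Y))), -96877), -1) = Pow(Add(Mul(6, -121), -96877), -1) = Pow(Add(-726, -96877), -1) = Pow(-97603, -1) = Rational(-1, 97603)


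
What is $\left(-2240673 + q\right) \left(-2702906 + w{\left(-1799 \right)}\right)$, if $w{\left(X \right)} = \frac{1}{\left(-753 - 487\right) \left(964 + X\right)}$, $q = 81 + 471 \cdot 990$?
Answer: $\frac{2482770916737645249}{517700} \approx 4.7958 \cdot 10^{12}$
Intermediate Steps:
$q = 466371$ ($q = 81 + 466290 = 466371$)
$w{\left(X \right)} = \frac{1}{-1195360 - 1240 X}$ ($w{\left(X \right)} = \frac{1}{\left(-1240\right) \left(964 + X\right)} = \frac{1}{-1195360 - 1240 X}$)
$\left(-2240673 + q\right) \left(-2702906 + w{\left(-1799 \right)}\right) = \left(-2240673 + 466371\right) \left(-2702906 - \frac{1}{1195360 + 1240 \left(-1799\right)}\right) = - 1774302 \left(-2702906 - \frac{1}{1195360 - 2230760}\right) = - 1774302 \left(-2702906 - \frac{1}{-1035400}\right) = - 1774302 \left(-2702906 - - \frac{1}{1035400}\right) = - 1774302 \left(-2702906 + \frac{1}{1035400}\right) = \left(-1774302\right) \left(- \frac{2798588872399}{1035400}\right) = \frac{2482770916737645249}{517700}$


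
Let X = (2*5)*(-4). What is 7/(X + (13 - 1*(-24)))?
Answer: -7/3 ≈ -2.3333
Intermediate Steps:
X = -40 (X = 10*(-4) = -40)
7/(X + (13 - 1*(-24))) = 7/(-40 + (13 - 1*(-24))) = 7/(-40 + (13 + 24)) = 7/(-40 + 37) = 7/(-3) = 7*(-⅓) = -7/3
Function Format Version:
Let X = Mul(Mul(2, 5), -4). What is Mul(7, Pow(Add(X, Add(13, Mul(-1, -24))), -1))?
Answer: Rational(-7, 3) ≈ -2.3333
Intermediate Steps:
X = -40 (X = Mul(10, -4) = -40)
Mul(7, Pow(Add(X, Add(13, Mul(-1, -24))), -1)) = Mul(7, Pow(Add(-40, Add(13, Mul(-1, -24))), -1)) = Mul(7, Pow(Add(-40, Add(13, 24)), -1)) = Mul(7, Pow(Add(-40, 37), -1)) = Mul(7, Pow(-3, -1)) = Mul(7, Rational(-1, 3)) = Rational(-7, 3)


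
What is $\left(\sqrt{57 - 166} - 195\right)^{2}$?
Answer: $\left(195 - i \sqrt{109}\right)^{2} \approx 37916.0 - 4071.7 i$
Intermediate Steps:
$\left(\sqrt{57 - 166} - 195\right)^{2} = \left(\sqrt{-109} - 195\right)^{2} = \left(i \sqrt{109} - 195\right)^{2} = \left(-195 + i \sqrt{109}\right)^{2}$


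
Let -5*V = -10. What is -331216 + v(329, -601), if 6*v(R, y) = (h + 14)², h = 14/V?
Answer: -662285/2 ≈ -3.3114e+5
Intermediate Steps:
V = 2 (V = -⅕*(-10) = 2)
h = 7 (h = 14/2 = 14*(½) = 7)
v(R, y) = 147/2 (v(R, y) = (7 + 14)²/6 = (⅙)*21² = (⅙)*441 = 147/2)
-331216 + v(329, -601) = -331216 + 147/2 = -662285/2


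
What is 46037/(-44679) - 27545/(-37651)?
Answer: -502656032/1682209029 ≈ -0.29881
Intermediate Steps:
46037/(-44679) - 27545/(-37651) = 46037*(-1/44679) - 27545*(-1/37651) = -46037/44679 + 27545/37651 = -502656032/1682209029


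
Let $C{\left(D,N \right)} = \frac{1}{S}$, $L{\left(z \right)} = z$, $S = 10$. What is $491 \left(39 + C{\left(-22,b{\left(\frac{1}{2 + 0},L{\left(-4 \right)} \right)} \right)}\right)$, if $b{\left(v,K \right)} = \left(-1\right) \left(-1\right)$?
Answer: $\frac{191981}{10} \approx 19198.0$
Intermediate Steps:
$b{\left(v,K \right)} = 1$
$C{\left(D,N \right)} = \frac{1}{10}$
$491 \left(39 + C{\left(-22,b{\left(\frac{1}{2 + 0},L{\left(-4 \right)} \right)} \right)}\right) = 491 \left(39 + \frac{1}{10}\right) = 491 \cdot \frac{391}{10} = \frac{191981}{10}$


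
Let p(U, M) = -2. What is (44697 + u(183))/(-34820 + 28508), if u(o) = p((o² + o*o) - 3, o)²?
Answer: -44701/6312 ≈ -7.0819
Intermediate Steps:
u(o) = 4 (u(o) = (-2)² = 4)
(44697 + u(183))/(-34820 + 28508) = (44697 + 4)/(-34820 + 28508) = 44701/(-6312) = 44701*(-1/6312) = -44701/6312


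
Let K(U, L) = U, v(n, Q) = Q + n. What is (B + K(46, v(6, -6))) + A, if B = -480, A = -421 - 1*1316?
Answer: -2171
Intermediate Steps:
A = -1737 (A = -421 - 1316 = -1737)
(B + K(46, v(6, -6))) + A = (-480 + 46) - 1737 = -434 - 1737 = -2171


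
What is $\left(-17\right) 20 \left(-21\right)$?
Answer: $7140$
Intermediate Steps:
$\left(-17\right) 20 \left(-21\right) = \left(-340\right) \left(-21\right) = 7140$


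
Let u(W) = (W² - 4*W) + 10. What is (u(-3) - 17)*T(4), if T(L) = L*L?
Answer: 224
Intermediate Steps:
u(W) = 10 + W² - 4*W
T(L) = L²
(u(-3) - 17)*T(4) = ((10 + (-3)² - 4*(-3)) - 17)*4² = ((10 + 9 + 12) - 17)*16 = (31 - 17)*16 = 14*16 = 224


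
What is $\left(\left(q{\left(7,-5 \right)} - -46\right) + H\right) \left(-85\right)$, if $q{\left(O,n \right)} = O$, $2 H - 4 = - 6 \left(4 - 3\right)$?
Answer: $-4420$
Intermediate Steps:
$H = -1$ ($H = 2 + \frac{\left(-6\right) \left(4 - 3\right)}{2} = 2 + \frac{\left(-6\right) 1}{2} = 2 + \frac{1}{2} \left(-6\right) = 2 - 3 = -1$)
$\left(\left(q{\left(7,-5 \right)} - -46\right) + H\right) \left(-85\right) = \left(\left(7 - -46\right) - 1\right) \left(-85\right) = \left(\left(7 + 46\right) - 1\right) \left(-85\right) = \left(53 - 1\right) \left(-85\right) = 52 \left(-85\right) = -4420$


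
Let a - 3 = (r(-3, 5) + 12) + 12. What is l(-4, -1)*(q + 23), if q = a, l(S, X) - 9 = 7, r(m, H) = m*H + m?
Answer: 512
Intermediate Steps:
r(m, H) = m + H*m (r(m, H) = H*m + m = m + H*m)
l(S, X) = 16 (l(S, X) = 9 + 7 = 16)
a = 9 (a = 3 + ((-3*(1 + 5) + 12) + 12) = 3 + ((-3*6 + 12) + 12) = 3 + ((-18 + 12) + 12) = 3 + (-6 + 12) = 3 + 6 = 9)
q = 9
l(-4, -1)*(q + 23) = 16*(9 + 23) = 16*32 = 512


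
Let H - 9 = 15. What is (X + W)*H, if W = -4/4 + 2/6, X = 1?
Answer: 8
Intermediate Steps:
H = 24 (H = 9 + 15 = 24)
W = -2/3 (W = -4*1/4 + 2*(1/6) = -1 + 1/3 = -2/3 ≈ -0.66667)
(X + W)*H = (1 - 2/3)*24 = (1/3)*24 = 8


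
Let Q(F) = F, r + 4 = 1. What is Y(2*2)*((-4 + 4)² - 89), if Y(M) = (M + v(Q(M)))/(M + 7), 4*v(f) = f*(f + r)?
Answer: -445/11 ≈ -40.455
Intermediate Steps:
r = -3 (r = -4 + 1 = -3)
v(f) = f*(-3 + f)/4 (v(f) = (f*(f - 3))/4 = (f*(-3 + f))/4 = f*(-3 + f)/4)
Y(M) = (M + M*(-3 + M)/4)/(7 + M) (Y(M) = (M + M*(-3 + M)/4)/(M + 7) = (M + M*(-3 + M)/4)/(7 + M))
Y(2*2)*((-4 + 4)² - 89) = ((2*2)*(1 + 2*2)/(4*(7 + 2*2)))*((-4 + 4)² - 89) = ((¼)*4*(1 + 4)/(7 + 4))*(0² - 89) = ((¼)*4*5/11)*(0 - 89) = ((¼)*4*(1/11)*5)*(-89) = (5/11)*(-89) = -445/11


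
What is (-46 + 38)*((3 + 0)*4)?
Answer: -96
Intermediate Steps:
(-46 + 38)*((3 + 0)*4) = -24*4 = -8*12 = -96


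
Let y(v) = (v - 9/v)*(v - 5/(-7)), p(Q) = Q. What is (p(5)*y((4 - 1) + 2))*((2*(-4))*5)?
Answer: -25600/7 ≈ -3657.1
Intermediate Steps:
y(v) = (5/7 + v)*(v - 9/v) (y(v) = (v - 9/v)*(v - 5*(-⅐)) = (v - 9/v)*(v + 5/7) = (v - 9/v)*(5/7 + v) = (5/7 + v)*(v - 9/v))
(p(5)*y((4 - 1) + 2))*((2*(-4))*5) = (5*(-9 + ((4 - 1) + 2)² - 45/(7*((4 - 1) + 2)) + 5*((4 - 1) + 2)/7))*((2*(-4))*5) = (5*(-9 + (3 + 2)² - 45/(7*(3 + 2)) + 5*(3 + 2)/7))*(-8*5) = (5*(-9 + 5² - 45/7/5 + (5/7)*5))*(-40) = (5*(-9 + 25 - 45/7*⅕ + 25/7))*(-40) = (5*(-9 + 25 - 9/7 + 25/7))*(-40) = (5*(128/7))*(-40) = (640/7)*(-40) = -25600/7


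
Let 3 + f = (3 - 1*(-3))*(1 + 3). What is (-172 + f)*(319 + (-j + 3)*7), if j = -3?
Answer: -54511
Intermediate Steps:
f = 21 (f = -3 + (3 - 1*(-3))*(1 + 3) = -3 + (3 + 3)*4 = -3 + 6*4 = -3 + 24 = 21)
(-172 + f)*(319 + (-j + 3)*7) = (-172 + 21)*(319 + (-1*(-3) + 3)*7) = -151*(319 + (3 + 3)*7) = -151*(319 + 6*7) = -151*(319 + 42) = -151*361 = -54511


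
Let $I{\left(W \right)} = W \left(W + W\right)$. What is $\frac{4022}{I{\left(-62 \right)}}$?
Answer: $\frac{2011}{3844} \approx 0.52315$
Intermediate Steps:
$I{\left(W \right)} = 2 W^{2}$ ($I{\left(W \right)} = W 2 W = 2 W^{2}$)
$\frac{4022}{I{\left(-62 \right)}} = \frac{4022}{2 \left(-62\right)^{2}} = \frac{4022}{2 \cdot 3844} = \frac{4022}{7688} = 4022 \cdot \frac{1}{7688} = \frac{2011}{3844}$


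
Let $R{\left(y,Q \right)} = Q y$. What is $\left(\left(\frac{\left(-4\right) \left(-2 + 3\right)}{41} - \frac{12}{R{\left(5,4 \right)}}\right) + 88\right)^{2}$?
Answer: $\frac{320302609}{42025} \approx 7621.7$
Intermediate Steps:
$\left(\left(\frac{\left(-4\right) \left(-2 + 3\right)}{41} - \frac{12}{R{\left(5,4 \right)}}\right) + 88\right)^{2} = \left(\left(\frac{\left(-4\right) \left(-2 + 3\right)}{41} - \frac{12}{4 \cdot 5}\right) + 88\right)^{2} = \left(\left(\left(-4\right) 1 \cdot \frac{1}{41} - \frac{12}{20}\right) + 88\right)^{2} = \left(\left(\left(-4\right) \frac{1}{41} - \frac{3}{5}\right) + 88\right)^{2} = \left(\left(- \frac{4}{41} - \frac{3}{5}\right) + 88\right)^{2} = \left(- \frac{143}{205} + 88\right)^{2} = \left(\frac{17897}{205}\right)^{2} = \frac{320302609}{42025}$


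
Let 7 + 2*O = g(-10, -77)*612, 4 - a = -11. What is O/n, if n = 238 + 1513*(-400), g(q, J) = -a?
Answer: 9187/1209924 ≈ 0.0075930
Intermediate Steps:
a = 15 (a = 4 - 1*(-11) = 4 + 11 = 15)
g(q, J) = -15 (g(q, J) = -1*15 = -15)
O = -9187/2 (O = -7/2 + (-15*612)/2 = -7/2 + (½)*(-9180) = -7/2 - 4590 = -9187/2 ≈ -4593.5)
n = -604962 (n = 238 - 605200 = -604962)
O/n = -9187/2/(-604962) = -9187/2*(-1/604962) = 9187/1209924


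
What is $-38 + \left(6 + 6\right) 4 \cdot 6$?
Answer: $250$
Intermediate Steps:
$-38 + \left(6 + 6\right) 4 \cdot 6 = -38 + 12 \cdot 4 \cdot 6 = -38 + 48 \cdot 6 = -38 + 288 = 250$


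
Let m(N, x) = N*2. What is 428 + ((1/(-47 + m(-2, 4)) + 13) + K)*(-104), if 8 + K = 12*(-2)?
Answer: 122708/51 ≈ 2406.0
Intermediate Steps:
m(N, x) = 2*N
K = -32 (K = -8 + 12*(-2) = -8 - 24 = -32)
428 + ((1/(-47 + m(-2, 4)) + 13) + K)*(-104) = 428 + ((1/(-47 + 2*(-2)) + 13) - 32)*(-104) = 428 + ((1/(-47 - 4) + 13) - 32)*(-104) = 428 + ((1/(-51) + 13) - 32)*(-104) = 428 + ((-1/51 + 13) - 32)*(-104) = 428 + (662/51 - 32)*(-104) = 428 - 970/51*(-104) = 428 + 100880/51 = 122708/51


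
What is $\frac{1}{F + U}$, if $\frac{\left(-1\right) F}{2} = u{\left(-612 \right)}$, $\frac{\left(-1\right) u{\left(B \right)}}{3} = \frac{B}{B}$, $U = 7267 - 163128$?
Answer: $- \frac{1}{155855} \approx -6.4162 \cdot 10^{-6}$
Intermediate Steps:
$U = -155861$
$u{\left(B \right)} = -3$ ($u{\left(B \right)} = - 3 \frac{B}{B} = \left(-3\right) 1 = -3$)
$F = 6$ ($F = \left(-2\right) \left(-3\right) = 6$)
$\frac{1}{F + U} = \frac{1}{6 - 155861} = \frac{1}{-155855} = - \frac{1}{155855}$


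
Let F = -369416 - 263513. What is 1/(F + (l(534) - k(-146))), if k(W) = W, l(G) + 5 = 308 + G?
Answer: -1/631946 ≈ -1.5824e-6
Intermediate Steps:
l(G) = 303 + G (l(G) = -5 + (308 + G) = 303 + G)
F = -632929
1/(F + (l(534) - k(-146))) = 1/(-632929 + ((303 + 534) - 1*(-146))) = 1/(-632929 + (837 + 146)) = 1/(-632929 + 983) = 1/(-631946) = -1/631946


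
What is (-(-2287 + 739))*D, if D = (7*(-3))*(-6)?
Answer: 195048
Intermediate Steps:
D = 126 (D = -21*(-6) = 126)
(-(-2287 + 739))*D = -(-2287 + 739)*126 = -1*(-1548)*126 = 1548*126 = 195048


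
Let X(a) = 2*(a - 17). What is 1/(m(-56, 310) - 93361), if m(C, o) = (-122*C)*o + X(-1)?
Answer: 1/2024523 ≈ 4.9394e-7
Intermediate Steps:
X(a) = -34 + 2*a (X(a) = 2*(-17 + a) = -34 + 2*a)
m(C, o) = -36 - 122*C*o (m(C, o) = (-122*C)*o + (-34 + 2*(-1)) = -122*C*o + (-34 - 2) = -122*C*o - 36 = -36 - 122*C*o)
1/(m(-56, 310) - 93361) = 1/((-36 - 122*(-56)*310) - 93361) = 1/((-36 + 2117920) - 93361) = 1/(2117884 - 93361) = 1/2024523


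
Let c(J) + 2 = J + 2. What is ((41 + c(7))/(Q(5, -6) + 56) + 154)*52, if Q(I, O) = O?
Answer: 201448/25 ≈ 8057.9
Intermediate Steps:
c(J) = J (c(J) = -2 + (J + 2) = -2 + (2 + J) = J)
((41 + c(7))/(Q(5, -6) + 56) + 154)*52 = ((41 + 7)/(-6 + 56) + 154)*52 = (48/50 + 154)*52 = (48*(1/50) + 154)*52 = (24/25 + 154)*52 = (3874/25)*52 = 201448/25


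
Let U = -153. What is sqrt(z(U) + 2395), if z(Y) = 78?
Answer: sqrt(2473) ≈ 49.729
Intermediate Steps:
sqrt(z(U) + 2395) = sqrt(78 + 2395) = sqrt(2473)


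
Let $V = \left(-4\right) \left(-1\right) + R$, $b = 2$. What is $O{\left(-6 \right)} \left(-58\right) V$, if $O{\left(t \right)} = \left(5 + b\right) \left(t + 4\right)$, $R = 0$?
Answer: $3248$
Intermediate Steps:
$O{\left(t \right)} = 28 + 7 t$ ($O{\left(t \right)} = \left(5 + 2\right) \left(t + 4\right) = 7 \left(4 + t\right) = 28 + 7 t$)
$V = 4$ ($V = \left(-4\right) \left(-1\right) + 0 = 4 + 0 = 4$)
$O{\left(-6 \right)} \left(-58\right) V = \left(28 + 7 \left(-6\right)\right) \left(-58\right) 4 = \left(28 - 42\right) \left(-58\right) 4 = \left(-14\right) \left(-58\right) 4 = 812 \cdot 4 = 3248$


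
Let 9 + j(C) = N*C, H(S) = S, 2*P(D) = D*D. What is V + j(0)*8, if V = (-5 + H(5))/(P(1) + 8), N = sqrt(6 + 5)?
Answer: -72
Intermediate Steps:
P(D) = D**2/2 (P(D) = (D*D)/2 = D**2/2)
N = sqrt(11) ≈ 3.3166
j(C) = -9 + C*sqrt(11) (j(C) = -9 + sqrt(11)*C = -9 + C*sqrt(11))
V = 0 (V = (-5 + 5)/((1/2)*1**2 + 8) = 0/((1/2)*1 + 8) = 0/(1/2 + 8) = 0/(17/2) = 0*(2/17) = 0)
V + j(0)*8 = 0 + (-9 + 0*sqrt(11))*8 = 0 + (-9 + 0)*8 = 0 - 9*8 = 0 - 72 = -72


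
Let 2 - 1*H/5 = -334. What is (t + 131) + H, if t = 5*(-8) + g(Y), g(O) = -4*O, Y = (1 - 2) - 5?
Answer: 1795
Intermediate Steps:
H = 1680 (H = 10 - 5*(-334) = 10 + 1670 = 1680)
Y = -6 (Y = -1 - 5 = -6)
t = -16 (t = 5*(-8) - 4*(-6) = -40 + 24 = -16)
(t + 131) + H = (-16 + 131) + 1680 = 115 + 1680 = 1795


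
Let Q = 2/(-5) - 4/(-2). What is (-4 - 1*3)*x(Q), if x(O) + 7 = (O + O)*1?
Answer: 133/5 ≈ 26.600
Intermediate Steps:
Q = 8/5 (Q = 2*(-⅕) - 4*(-½) = -⅖ + 2 = 8/5 ≈ 1.6000)
x(O) = -7 + 2*O (x(O) = -7 + (O + O)*1 = -7 + (2*O)*1 = -7 + 2*O)
(-4 - 1*3)*x(Q) = (-4 - 1*3)*(-7 + 2*(8/5)) = (-4 - 3)*(-7 + 16/5) = -7*(-19/5) = 133/5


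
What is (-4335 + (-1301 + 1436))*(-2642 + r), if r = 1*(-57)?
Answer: 11335800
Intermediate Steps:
r = -57
(-4335 + (-1301 + 1436))*(-2642 + r) = (-4335 + (-1301 + 1436))*(-2642 - 57) = (-4335 + 135)*(-2699) = -4200*(-2699) = 11335800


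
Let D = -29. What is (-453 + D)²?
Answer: 232324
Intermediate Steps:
(-453 + D)² = (-453 - 29)² = (-482)² = 232324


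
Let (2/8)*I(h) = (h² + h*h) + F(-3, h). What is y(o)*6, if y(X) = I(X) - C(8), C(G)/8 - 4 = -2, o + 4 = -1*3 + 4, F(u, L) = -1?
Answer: 312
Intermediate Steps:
o = -3 (o = -4 + (-1*3 + 4) = -4 + (-3 + 4) = -4 + 1 = -3)
C(G) = 16 (C(G) = 32 + 8*(-2) = 32 - 16 = 16)
I(h) = -4 + 8*h² (I(h) = 4*((h² + h*h) - 1) = 4*((h² + h²) - 1) = 4*(2*h² - 1) = 4*(-1 + 2*h²) = -4 + 8*h²)
y(X) = -20 + 8*X² (y(X) = (-4 + 8*X²) - 1*16 = (-4 + 8*X²) - 16 = -20 + 8*X²)
y(o)*6 = (-20 + 8*(-3)²)*6 = (-20 + 8*9)*6 = (-20 + 72)*6 = 52*6 = 312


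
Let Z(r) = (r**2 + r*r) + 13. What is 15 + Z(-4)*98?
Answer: 4425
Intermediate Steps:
Z(r) = 13 + 2*r**2 (Z(r) = (r**2 + r**2) + 13 = 2*r**2 + 13 = 13 + 2*r**2)
15 + Z(-4)*98 = 15 + (13 + 2*(-4)**2)*98 = 15 + (13 + 2*16)*98 = 15 + (13 + 32)*98 = 15 + 45*98 = 15 + 4410 = 4425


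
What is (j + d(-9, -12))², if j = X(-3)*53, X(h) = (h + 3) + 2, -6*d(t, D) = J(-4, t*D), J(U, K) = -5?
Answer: 410881/36 ≈ 11413.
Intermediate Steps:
d(t, D) = ⅚ (d(t, D) = -⅙*(-5) = ⅚)
X(h) = 5 + h (X(h) = (3 + h) + 2 = 5 + h)
j = 106 (j = (5 - 3)*53 = 2*53 = 106)
(j + d(-9, -12))² = (106 + ⅚)² = (641/6)² = 410881/36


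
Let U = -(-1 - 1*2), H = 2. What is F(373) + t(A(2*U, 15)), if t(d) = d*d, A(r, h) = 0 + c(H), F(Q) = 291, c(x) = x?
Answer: 295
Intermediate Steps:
U = 3 (U = -(-1 - 2) = -1*(-3) = 3)
A(r, h) = 2 (A(r, h) = 0 + 2 = 2)
t(d) = d²
F(373) + t(A(2*U, 15)) = 291 + 2² = 291 + 4 = 295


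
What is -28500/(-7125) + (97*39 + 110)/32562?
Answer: 134141/32562 ≈ 4.1196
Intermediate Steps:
-28500/(-7125) + (97*39 + 110)/32562 = -28500*(-1/7125) + (3783 + 110)*(1/32562) = 4 + 3893*(1/32562) = 4 + 3893/32562 = 134141/32562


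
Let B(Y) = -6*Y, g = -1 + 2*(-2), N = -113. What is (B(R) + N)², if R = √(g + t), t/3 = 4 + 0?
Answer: 13021 + 1356*√7 ≈ 16609.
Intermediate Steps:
t = 12 (t = 3*(4 + 0) = 3*4 = 12)
g = -5 (g = -1 - 4 = -5)
R = √7 (R = √(-5 + 12) = √7 ≈ 2.6458)
(B(R) + N)² = (-6*√7 - 113)² = (-113 - 6*√7)²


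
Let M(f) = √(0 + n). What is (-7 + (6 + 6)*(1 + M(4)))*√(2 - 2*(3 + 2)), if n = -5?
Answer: -24*√10 + 10*I*√2 ≈ -75.895 + 14.142*I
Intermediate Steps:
M(f) = I*√5 (M(f) = √(0 - 5) = √(-5) = I*√5)
(-7 + (6 + 6)*(1 + M(4)))*√(2 - 2*(3 + 2)) = (-7 + (6 + 6)*(1 + I*√5))*√(2 - 2*(3 + 2)) = (-7 + 12*(1 + I*√5))*√(2 - 2*5) = (-7 + (12 + 12*I*√5))*√(2 - 10) = (5 + 12*I*√5)*√(-8) = (5 + 12*I*√5)*(2*I*√2) = 2*I*√2*(5 + 12*I*√5)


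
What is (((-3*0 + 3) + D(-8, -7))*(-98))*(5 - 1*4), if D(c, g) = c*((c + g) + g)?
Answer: -17542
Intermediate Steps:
D(c, g) = c*(c + 2*g)
(((-3*0 + 3) + D(-8, -7))*(-98))*(5 - 1*4) = (((-3*0 + 3) - 8*(-8 + 2*(-7)))*(-98))*(5 - 1*4) = (((0 + 3) - 8*(-8 - 14))*(-98))*(5 - 4) = ((3 - 8*(-22))*(-98))*1 = ((3 + 176)*(-98))*1 = (179*(-98))*1 = -17542*1 = -17542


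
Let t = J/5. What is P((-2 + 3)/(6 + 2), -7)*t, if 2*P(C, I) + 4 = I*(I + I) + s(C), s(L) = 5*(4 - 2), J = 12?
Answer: 624/5 ≈ 124.80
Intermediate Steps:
t = 12/5 ≈ 2.4000
s(L) = 10 (s(L) = 5*2 = 10)
P(C, I) = 3 + I² (P(C, I) = -2 + (I*(I + I) + 10)/2 = -2 + (I*(2*I) + 10)/2 = -2 + (2*I² + 10)/2 = -2 + (10 + 2*I²)/2 = -2 + (5 + I²) = 3 + I²)
P((-2 + 3)/(6 + 2), -7)*t = (3 + (-7)²)*(12/5) = (3 + 49)*(12/5) = 52*(12/5) = 624/5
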